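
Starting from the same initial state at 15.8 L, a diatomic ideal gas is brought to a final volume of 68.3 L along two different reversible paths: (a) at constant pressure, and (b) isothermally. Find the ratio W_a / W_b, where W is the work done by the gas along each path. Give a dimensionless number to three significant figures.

Path (a) isobaric: W = P₁(V₂ − V₁) → W_a/(P₁V₁) = 3.323.
Path (b) isothermal: W = P₁V₁ ln(V₂/V₁) → W_b/(P₁V₁) = 1.464.
W_a / W_b = 3.323 / 1.464 = 2.27.

W_a / W_b ≈ 2.27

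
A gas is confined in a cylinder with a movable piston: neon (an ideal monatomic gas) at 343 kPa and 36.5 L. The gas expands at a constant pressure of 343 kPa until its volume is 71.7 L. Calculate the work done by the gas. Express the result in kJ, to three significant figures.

Isobaric: W = P ΔV.
W = (343 kPa)(71.7 − 36.5 L) = (343)(35.2) = 12074 J.

W ≈ 12.1 kJ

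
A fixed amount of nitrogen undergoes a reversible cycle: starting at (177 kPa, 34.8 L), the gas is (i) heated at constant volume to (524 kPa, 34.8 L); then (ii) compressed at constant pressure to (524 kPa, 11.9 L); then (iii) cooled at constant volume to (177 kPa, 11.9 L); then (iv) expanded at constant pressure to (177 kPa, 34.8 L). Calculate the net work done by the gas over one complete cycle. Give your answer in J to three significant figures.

W_net ≈ -7950 J

Constant-volume legs do no work.
W(ii) = (524)(11.9 − 34.8) = -12000 J; W(iv) = (177)(34.8 − 11.9) = 4053 J.
W_net = -12000 + 4053 = -7946 J (the counter-clockwise enclosed area).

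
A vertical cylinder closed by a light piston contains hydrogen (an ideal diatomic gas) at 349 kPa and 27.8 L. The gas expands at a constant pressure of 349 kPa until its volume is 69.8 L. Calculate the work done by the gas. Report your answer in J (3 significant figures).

Isobaric: W = P ΔV.
W = (349 kPa)(69.8 − 27.8 L) = (349)(42) = 14658 J.

W ≈ 14700 J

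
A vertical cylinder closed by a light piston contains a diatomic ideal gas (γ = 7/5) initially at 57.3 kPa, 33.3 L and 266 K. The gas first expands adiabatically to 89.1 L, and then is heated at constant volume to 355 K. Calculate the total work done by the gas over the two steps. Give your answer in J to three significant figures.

W_total ≈ 1550 J

Step 1 (adiabatic): W = (P₁V₁ − P₂V₂)/(γ−1) = (1908 − 1287)/0.4 = 1552 J.
Step 2 (isochoric): W = 0 (constant volume).
W_total = 1552 + 0 = 1552 J.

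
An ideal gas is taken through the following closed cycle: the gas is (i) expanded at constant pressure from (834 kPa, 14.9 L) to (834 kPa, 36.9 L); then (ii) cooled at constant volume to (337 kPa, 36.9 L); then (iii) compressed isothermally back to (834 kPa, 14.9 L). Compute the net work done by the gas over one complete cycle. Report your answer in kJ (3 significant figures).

Leg (i): W = PΔV = (834)(36.9 − 14.9) = 18348 J.
Leg (ii): W = 0.
Leg (iii): W = PᵢVᵢ ln(V_f/Vᵢ) = (12435) ln(14.9/36.9) = -11277 J.
W_net = 18348 − 11277 = 7071 J.

W_net ≈ 7.07 kJ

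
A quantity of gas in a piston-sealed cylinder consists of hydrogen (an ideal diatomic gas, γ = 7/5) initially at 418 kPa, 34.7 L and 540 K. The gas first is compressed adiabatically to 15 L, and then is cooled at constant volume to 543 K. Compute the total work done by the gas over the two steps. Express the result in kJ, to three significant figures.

W_total ≈ -14.5 kJ

Step 1 (adiabatic): W = (P₁V₁ − P₂V₂)/(γ−1) = (14505 − 20286)/0.4 = -14454 J.
Step 2 (isochoric): W = 0 (constant volume).
W_total = -14454 + 0 = -14454 J.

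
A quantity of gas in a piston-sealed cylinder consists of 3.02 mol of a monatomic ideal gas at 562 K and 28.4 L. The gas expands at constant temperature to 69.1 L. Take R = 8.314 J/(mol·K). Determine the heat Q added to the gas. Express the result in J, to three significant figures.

Q ≈ 12500 J

Isothermal ⇒ ΔU = 0, so Q = W = nRT ln(V₂/V₁).
Q = (3.02)(8.314)(562) ln(69.1/28.4) = 14111 × 0.8892 = 12547 J.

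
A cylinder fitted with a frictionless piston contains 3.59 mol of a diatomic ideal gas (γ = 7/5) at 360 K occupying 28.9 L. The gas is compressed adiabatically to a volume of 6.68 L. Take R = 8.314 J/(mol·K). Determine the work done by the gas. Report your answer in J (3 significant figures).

Adiabatic: TV^(γ−1) = const with γ = 7/5.
T₂ = T₁ (V₁/V₂)^(γ−1) = 360 × (28.9/6.68)^0.4 = 360 × 1.797 = 646.8 K.
W_by = nCᵥ(T₁ − T₂) = (3.59)(20.79)(360 − 646.8) = -21398 J.

W ≈ -21400 J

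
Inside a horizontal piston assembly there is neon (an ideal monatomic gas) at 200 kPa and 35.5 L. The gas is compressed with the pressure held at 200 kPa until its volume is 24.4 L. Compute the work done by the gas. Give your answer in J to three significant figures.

W ≈ -2220 J

Isobaric: W = P ΔV.
W = (200 kPa)(24.4 − 35.5 L) = (200)(-11.1) = -2220 J.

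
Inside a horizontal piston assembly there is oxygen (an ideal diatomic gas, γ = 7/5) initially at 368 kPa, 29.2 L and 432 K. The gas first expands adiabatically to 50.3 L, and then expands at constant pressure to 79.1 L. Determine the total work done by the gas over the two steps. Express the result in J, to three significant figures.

Step 1 (adiabatic): W = (P₁V₁ − P₂V₂)/(γ−1) = (10746 − 8645)/0.4 = 5252 J.
After step 1: P = 171.9 kPa, V = 50.3 L, T = 347.5 K.
Step 2 (isobaric): W = PΔV = (171.9 kPa)(79.1 − 50.3 L) = 4950 J.
W_total = 5252 + 4950 = 10202 J.

W_total ≈ 10200 J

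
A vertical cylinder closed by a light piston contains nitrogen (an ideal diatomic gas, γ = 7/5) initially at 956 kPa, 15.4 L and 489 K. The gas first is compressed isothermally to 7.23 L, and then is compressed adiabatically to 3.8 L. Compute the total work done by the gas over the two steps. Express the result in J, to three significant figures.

W_total ≈ -21900 J

Step 1 (isothermal): W = P₁V₁ ln(V₂/V₁) = (14722) ln(7.23/15.4) = -11132 J.
After step 1: P = 2036 kPa, V = 7.23 L, T = 489 K.
Step 2 (adiabatic): W = (P₁V₁ − P₂V₂)/(γ−1) = (14722 − 19042)/0.4 = -10800 J.
W_total = -11132 − 10800 = -21932 J.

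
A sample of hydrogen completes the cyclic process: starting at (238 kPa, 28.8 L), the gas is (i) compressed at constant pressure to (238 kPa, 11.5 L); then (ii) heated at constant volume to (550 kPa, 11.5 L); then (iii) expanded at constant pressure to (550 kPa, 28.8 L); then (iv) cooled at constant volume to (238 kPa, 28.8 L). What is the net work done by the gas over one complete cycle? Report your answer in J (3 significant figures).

Constant-volume legs do no work.
W(i) = (238)(11.5 − 28.8) = -4117 J; W(iii) = (550)(28.8 − 11.5) = 9515 J.
W_net = -4117 + 9515 = 5398 J (the clockwise enclosed area).

W_net ≈ 5400 J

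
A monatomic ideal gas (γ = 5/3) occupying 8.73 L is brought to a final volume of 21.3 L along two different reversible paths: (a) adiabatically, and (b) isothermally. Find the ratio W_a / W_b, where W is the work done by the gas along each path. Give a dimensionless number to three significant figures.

W_a / W_b ≈ 0.754

Path (a) adiabatic: W = P₁V₁(1 − (V₁/V₂)^(γ−1))/(γ−1) → W_a/(P₁V₁) = 0.6723.
Path (b) isothermal: W = P₁V₁ ln(V₂/V₁) → W_b/(P₁V₁) = 0.8919.
W_a / W_b = 0.6723 / 0.8919 = 0.7538.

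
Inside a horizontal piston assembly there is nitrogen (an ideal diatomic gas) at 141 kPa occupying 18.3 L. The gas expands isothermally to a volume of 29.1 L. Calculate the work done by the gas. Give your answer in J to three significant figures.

Isothermal: W = nRT ln(V₂/V₁) = P₁V₁ ln(V₂/V₁).
P₁V₁ = (141 kPa)(18.3 L) = 2580 J.
W = 2580 × ln(29.1/18.3) = 2580 × 0.4638
W_by_gas = 1197 J.

W ≈ 1200 J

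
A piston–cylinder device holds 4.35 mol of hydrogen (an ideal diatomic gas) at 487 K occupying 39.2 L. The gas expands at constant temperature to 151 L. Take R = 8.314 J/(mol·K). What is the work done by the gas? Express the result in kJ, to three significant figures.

Isothermal: W = nRT ln(V₂/V₁).
W = (4.35)(8.314)(487) × ln(151/39.2)
  = 17613 × 1.349
W_by_gas = 23753 J.

W ≈ 23.8 kJ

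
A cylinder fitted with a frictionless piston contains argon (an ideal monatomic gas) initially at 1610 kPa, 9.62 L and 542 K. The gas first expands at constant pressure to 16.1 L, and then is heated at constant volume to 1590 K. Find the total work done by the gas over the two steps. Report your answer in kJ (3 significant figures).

Step 1 (isobaric): W = PΔV = (1610 kPa)(16.1 − 9.62 L) = 10433 J.
Step 2 (isochoric): W = 0 (constant volume).
W_total = 10433 + 0 = 10433 J.

W_total ≈ 10.4 kJ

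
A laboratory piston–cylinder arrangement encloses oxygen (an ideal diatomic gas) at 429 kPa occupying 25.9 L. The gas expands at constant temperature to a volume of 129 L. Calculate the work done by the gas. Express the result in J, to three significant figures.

W ≈ 17800 J

Isothermal: W = nRT ln(V₂/V₁) = P₁V₁ ln(V₂/V₁).
P₁V₁ = (429 kPa)(25.9 L) = 11111 J.
W = 11111 × ln(129/25.9) = 11111 × 1.606
W_by_gas = 17840 J.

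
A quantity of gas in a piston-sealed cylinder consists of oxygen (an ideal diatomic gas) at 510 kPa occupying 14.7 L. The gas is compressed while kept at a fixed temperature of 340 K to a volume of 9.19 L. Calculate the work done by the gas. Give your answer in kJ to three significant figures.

Isothermal: W = nRT ln(V₂/V₁) = P₁V₁ ln(V₂/V₁).
P₁V₁ = (510 kPa)(14.7 L) = 7497 J.
W = 7497 × ln(9.19/14.7) = 7497 × -0.4697
W_by_gas = -3522 J.

W ≈ -3.52 kJ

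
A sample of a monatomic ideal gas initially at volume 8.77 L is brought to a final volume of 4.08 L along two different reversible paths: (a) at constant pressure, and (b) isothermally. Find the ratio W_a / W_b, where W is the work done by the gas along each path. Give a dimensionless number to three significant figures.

W_a / W_b ≈ 0.699

Path (a) isobaric: W = P₁(V₂ − V₁) → W_a/(P₁V₁) = -0.5348.
Path (b) isothermal: W = P₁V₁ ln(V₂/V₁) → W_b/(P₁V₁) = -0.7652.
W_a / W_b = -0.5348 / -0.7652 = 0.6988.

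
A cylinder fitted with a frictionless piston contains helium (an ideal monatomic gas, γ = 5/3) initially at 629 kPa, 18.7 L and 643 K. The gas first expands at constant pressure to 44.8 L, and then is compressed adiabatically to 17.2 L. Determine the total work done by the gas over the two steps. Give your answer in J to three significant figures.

W_total ≈ -21300 J

Step 1 (isobaric): W = PΔV = (629 kPa)(44.8 − 18.7 L) = 16417 J.
After step 1: P = 629 kPa, V = 44.8 L, T = 1540 K.
Step 2 (adiabatic): W = (P₁V₁ − P₂V₂)/(γ−1) = (28179 − 53345)/0.667 = -37749 J.
W_total = 16417 − 37749 = -21332 J.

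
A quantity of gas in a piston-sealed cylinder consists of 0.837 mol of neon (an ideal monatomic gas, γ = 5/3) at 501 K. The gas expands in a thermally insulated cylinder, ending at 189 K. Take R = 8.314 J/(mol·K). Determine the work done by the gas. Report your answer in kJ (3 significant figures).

Adiabatic ⇒ Q = 0, so W_by = −ΔU = nCᵥ(T₁ − T₂).
Cᵥ = 3R/2 = 12.47 J/(mol·K).
W = (0.837)(12.47)(501 − 189) = 3257 J.

W ≈ 3.26 kJ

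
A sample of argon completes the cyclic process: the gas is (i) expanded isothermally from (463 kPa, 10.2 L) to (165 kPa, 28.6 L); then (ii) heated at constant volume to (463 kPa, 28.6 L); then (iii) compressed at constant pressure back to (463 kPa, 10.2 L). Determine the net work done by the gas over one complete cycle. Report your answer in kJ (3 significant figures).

Leg (i): W = PᵢVᵢ ln(V_f/Vᵢ) = (4723) ln(28.6/10.2) = 4869 J.
Leg (ii): W = 0.
Leg (iii): W = PΔV = (463)(10.2 − 28.6) = -8519 J.
W_net = 4869 − 8519 = -3650 J.

W_net ≈ -3.65 kJ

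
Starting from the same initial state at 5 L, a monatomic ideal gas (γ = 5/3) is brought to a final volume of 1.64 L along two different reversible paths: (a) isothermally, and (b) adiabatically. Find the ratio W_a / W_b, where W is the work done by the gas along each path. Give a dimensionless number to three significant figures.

Path (a) isothermal: W = P₁V₁ ln(V₂/V₁) → W_a/(P₁V₁) = -1.115.
Path (b) adiabatic: W = P₁V₁(1 − (V₁/V₂)^(γ−1))/(γ−1) → W_b/(P₁V₁) = -1.654.
W_a / W_b = -1.115 / -1.654 = 0.674.

W_a / W_b ≈ 0.674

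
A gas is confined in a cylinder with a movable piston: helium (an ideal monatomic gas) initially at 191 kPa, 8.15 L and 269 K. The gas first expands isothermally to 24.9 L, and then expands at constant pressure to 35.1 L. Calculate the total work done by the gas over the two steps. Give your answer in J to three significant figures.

W_total ≈ 2380 J

Step 1 (isothermal): W = P₁V₁ ln(V₂/V₁) = (1557) ln(24.9/8.15) = 1739 J.
After step 1: P = 62.52 kPa, V = 24.9 L, T = 269 K.
Step 2 (isobaric): W = PΔV = (62.52 kPa)(35.1 − 24.9 L) = 637.7 J.
W_total = 1739 + 637.7 = 2376 J.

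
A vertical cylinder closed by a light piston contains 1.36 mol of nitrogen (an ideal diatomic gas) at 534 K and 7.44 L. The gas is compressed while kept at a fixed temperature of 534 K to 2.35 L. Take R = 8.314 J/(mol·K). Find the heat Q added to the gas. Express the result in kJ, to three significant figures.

Q ≈ -6.96 kJ

Isothermal ⇒ ΔU = 0, so Q = W = nRT ln(V₂/V₁).
Q = (1.36)(8.314)(534) ln(2.35/7.44) = 6038 × -1.152 = -6958 J.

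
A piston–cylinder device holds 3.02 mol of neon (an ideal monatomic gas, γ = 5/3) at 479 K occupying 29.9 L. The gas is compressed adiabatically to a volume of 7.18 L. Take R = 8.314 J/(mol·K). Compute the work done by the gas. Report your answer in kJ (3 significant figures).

W ≈ -28.7 kJ

Adiabatic: TV^(γ−1) = const with γ = 5/3.
T₂ = T₁ (V₁/V₂)^(γ−1) = 479 × (29.9/7.18)^0.667 = 479 × 2.588 = 1240 K.
W_by = nCᵥ(T₁ − T₂) = (3.02)(12.47)(479 − 1240) = -28655 J.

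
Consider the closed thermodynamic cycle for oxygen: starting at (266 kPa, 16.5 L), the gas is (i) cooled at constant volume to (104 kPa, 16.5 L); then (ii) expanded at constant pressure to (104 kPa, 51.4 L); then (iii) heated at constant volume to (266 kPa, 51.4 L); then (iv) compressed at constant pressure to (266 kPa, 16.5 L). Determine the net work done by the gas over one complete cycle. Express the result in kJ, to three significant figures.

W_net ≈ -5.65 kJ

Constant-volume legs do no work.
W(ii) = (104)(51.4 − 16.5) = 3630 J; W(iv) = (266)(16.5 − 51.4) = -9283 J.
W_net = 3630 − 9283 = -5654 J (the counter-clockwise enclosed area).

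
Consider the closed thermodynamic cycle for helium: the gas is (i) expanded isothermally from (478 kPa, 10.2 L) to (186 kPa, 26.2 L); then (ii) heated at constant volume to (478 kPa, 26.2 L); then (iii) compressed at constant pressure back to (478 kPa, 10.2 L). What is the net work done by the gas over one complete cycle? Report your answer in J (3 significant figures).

W_net ≈ -3050 J

Leg (i): W = PᵢVᵢ ln(V_f/Vᵢ) = (4876) ln(26.2/10.2) = 4600 J.
Leg (ii): W = 0.
Leg (iii): W = PΔV = (478)(10.2 − 26.2) = -7648 J.
W_net = 4600 − 7648 = -3048 J.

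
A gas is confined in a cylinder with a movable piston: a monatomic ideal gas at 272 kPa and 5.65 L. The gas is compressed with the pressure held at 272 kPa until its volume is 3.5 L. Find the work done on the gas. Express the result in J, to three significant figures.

W ≈ 585 J

Isobaric: W = P ΔV.
W = (272 kPa)(3.5 − 5.65 L) = (272)(-2.15) = -584.8 J.
Work on gas = −W_by = 584.8 J.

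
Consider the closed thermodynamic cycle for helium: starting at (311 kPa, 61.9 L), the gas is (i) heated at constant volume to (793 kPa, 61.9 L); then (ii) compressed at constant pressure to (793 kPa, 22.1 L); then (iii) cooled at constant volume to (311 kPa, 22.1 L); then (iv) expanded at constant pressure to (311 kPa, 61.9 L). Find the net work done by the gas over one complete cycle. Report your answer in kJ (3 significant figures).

W_net ≈ -19.2 kJ

Constant-volume legs do no work.
W(ii) = (793)(22.1 − 61.9) = -31561 J; W(iv) = (311)(61.9 − 22.1) = 12378 J.
W_net = -31561 + 12378 = -19184 J (the counter-clockwise enclosed area).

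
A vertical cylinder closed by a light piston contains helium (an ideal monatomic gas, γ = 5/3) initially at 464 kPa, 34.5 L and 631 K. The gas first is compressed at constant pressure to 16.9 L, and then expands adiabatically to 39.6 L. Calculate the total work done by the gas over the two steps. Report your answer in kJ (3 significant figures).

W_total ≈ -3.07 kJ

Step 1 (isobaric): W = PΔV = (464 kPa)(16.9 − 34.5 L) = -8166 J.
After step 1: P = 464 kPa, V = 16.9 L, T = 309.1 K.
Step 2 (adiabatic): W = (P₁V₁ − P₂V₂)/(γ−1) = (7842 − 4445)/0.667 = 5095 J.
W_total = -8166 + 5095 = -3071 J.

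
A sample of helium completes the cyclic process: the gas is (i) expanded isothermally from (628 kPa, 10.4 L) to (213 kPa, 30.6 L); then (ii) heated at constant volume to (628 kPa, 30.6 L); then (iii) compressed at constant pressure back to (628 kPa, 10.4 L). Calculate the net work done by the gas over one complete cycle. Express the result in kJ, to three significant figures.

W_net ≈ -5.64 kJ

Leg (i): W = PᵢVᵢ ln(V_f/Vᵢ) = (6531) ln(30.6/10.4) = 7048 J.
Leg (ii): W = 0.
Leg (iii): W = PΔV = (628)(10.4 − 30.6) = -12686 J.
W_net = 7048 − 12686 = -5637 J.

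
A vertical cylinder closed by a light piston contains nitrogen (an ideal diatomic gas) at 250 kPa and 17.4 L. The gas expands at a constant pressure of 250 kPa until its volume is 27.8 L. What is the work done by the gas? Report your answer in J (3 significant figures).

Isobaric: W = P ΔV.
W = (250 kPa)(27.8 − 17.4 L) = (250)(10.4) = 2600 J.

W ≈ 2600 J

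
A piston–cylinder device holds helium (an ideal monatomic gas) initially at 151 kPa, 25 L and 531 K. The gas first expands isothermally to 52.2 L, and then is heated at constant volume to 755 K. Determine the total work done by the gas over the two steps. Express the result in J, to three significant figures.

Step 1 (isothermal): W = P₁V₁ ln(V₂/V₁) = (3775) ln(52.2/25) = 2779 J.
Step 2 (isochoric): W = 0 (constant volume).
W_total = 2779 + 0 = 2779 J.

W_total ≈ 2780 J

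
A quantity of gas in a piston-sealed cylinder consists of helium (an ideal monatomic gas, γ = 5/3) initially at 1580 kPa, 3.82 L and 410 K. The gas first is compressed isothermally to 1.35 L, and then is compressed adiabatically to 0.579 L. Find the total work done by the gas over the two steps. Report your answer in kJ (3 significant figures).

W_total ≈ -13.1 kJ

Step 1 (isothermal): W = P₁V₁ ln(V₂/V₁) = (6036) ln(1.35/3.82) = -6278 J.
After step 1: P = 4471 kPa, V = 1.35 L, T = 410 K.
Step 2 (adiabatic): W = (P₁V₁ − P₂V₂)/(γ−1) = (6036 − 10613)/0.667 = -6866 J.
W_total = -6278 − 6866 = -13143 J.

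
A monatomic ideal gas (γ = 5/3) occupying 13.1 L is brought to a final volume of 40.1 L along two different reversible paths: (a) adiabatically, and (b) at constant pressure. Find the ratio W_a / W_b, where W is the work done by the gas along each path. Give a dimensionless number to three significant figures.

Path (a) adiabatic: W = P₁V₁(1 − (V₁/V₂)^(γ−1))/(γ−1) → W_a/(P₁V₁) = 0.7885.
Path (b) isobaric: W = P₁(V₂ − V₁) → W_b/(P₁V₁) = 2.061.
W_a / W_b = 0.7885 / 2.061 = 0.3826.

W_a / W_b ≈ 0.383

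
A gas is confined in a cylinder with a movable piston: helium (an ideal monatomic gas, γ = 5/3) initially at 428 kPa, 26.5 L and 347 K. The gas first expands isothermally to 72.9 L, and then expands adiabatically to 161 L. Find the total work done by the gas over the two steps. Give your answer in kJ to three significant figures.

W_total ≈ 18.5 kJ

Step 1 (isothermal): W = P₁V₁ ln(V₂/V₁) = (11342) ln(72.9/26.5) = 11477 J.
After step 1: P = 155.6 kPa, V = 72.9 L, T = 347 K.
Step 2 (adiabatic): W = (P₁V₁ − P₂V₂)/(γ−1) = (11342 − 6688)/0.667 = 6981 J.
W_total = 11477 + 6981 = 18459 J.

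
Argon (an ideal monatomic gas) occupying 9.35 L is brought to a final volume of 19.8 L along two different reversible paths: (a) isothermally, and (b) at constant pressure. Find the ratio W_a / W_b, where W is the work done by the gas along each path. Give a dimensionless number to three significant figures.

W_a / W_b ≈ 0.671

Path (a) isothermal: W = P₁V₁ ln(V₂/V₁) → W_a/(P₁V₁) = 0.7503.
Path (b) isobaric: W = P₁(V₂ − V₁) → W_b/(P₁V₁) = 1.118.
W_a / W_b = 0.7503 / 1.118 = 0.6713.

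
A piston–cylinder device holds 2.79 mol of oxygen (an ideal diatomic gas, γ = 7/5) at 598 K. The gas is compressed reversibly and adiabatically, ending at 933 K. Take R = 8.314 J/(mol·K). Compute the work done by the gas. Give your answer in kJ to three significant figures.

W ≈ -19.4 kJ

Adiabatic ⇒ Q = 0, so W_by = −ΔU = nCᵥ(T₁ − T₂).
Cᵥ = 5R/2 = 20.79 J/(mol·K).
W = (2.79)(20.79)(598 − 933) = -19427 J.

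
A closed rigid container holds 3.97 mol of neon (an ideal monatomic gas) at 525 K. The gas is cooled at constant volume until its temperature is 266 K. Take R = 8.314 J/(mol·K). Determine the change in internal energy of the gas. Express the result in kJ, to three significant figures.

ΔU ≈ -12.8 kJ

Constant volume ⇒ W = 0, so Q = ΔU = nCᵥΔT with Cᵥ = 3R/2 = 12.47 J/(mol·K).
ΔU = (3.97)(12.47)(266 − 525) = -12823 J.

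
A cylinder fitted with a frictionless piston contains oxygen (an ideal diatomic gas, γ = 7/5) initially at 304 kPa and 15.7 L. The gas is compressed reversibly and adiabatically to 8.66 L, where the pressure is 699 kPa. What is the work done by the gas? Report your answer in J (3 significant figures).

Adiabatic: W = (P₁V₁ − P₂V₂)/(γ − 1) with γ = 7/5.
P₁V₁ = 4773 J, P₂V₂ = 6053 J.
W = (4773 − 6053) / 0.4 = -3201 J.

W ≈ -3200 J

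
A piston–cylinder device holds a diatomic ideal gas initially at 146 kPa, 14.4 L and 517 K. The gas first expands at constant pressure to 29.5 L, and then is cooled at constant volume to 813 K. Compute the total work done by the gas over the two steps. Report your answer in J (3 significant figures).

Step 1 (isobaric): W = PΔV = (146 kPa)(29.5 − 14.4 L) = 2205 J.
Step 2 (isochoric): W = 0 (constant volume).
W_total = 2205 + 0 = 2205 J.

W_total ≈ 2200 J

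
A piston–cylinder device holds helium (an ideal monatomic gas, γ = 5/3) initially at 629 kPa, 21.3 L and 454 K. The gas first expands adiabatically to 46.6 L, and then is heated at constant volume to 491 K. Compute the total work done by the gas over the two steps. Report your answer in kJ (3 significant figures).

W_total ≈ 8.17 kJ

Step 1 (adiabatic): W = (P₁V₁ − P₂V₂)/(γ−1) = (13398 − 7950)/0.667 = 8172 J.
Step 2 (isochoric): W = 0 (constant volume).
W_total = 8172 + 0 = 8172 J.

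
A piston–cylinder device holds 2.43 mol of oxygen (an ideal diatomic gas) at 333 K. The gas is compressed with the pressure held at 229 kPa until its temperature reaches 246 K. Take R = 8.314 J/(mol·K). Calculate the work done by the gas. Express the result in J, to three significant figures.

W ≈ -1760 J

Isobaric: W = P ΔV = nR ΔT.
W = (2.43)(8.314)(246 − 333) = -1758 J.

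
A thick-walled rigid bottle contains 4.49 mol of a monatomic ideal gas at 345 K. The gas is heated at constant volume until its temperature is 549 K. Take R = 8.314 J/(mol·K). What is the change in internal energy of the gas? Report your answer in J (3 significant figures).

Constant volume ⇒ W = 0, so Q = ΔU = nCᵥΔT with Cᵥ = 3R/2 = 12.47 J/(mol·K).
ΔU = (4.49)(12.47)(549 − 345) = 11423 J.

ΔU ≈ 11400 J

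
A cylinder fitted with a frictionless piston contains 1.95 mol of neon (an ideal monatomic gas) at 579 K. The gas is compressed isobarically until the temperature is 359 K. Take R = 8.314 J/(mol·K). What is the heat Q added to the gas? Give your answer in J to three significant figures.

Q ≈ -8920 J

Isobaric: W = nRΔT = (1.95)(8.314)(-220) = -3567 J.
ΔU = nCᵥΔT with Cᵥ = 3R/2: ΔU = (1.95)(12.47)(-220) = -5350 J.
Q = ΔU + W = -5350 − 3567 = -8917 J.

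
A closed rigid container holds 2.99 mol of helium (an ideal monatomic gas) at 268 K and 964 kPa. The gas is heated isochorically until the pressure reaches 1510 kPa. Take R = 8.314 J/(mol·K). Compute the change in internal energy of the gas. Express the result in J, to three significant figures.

ΔU ≈ 5660 J

Constant volume ⇒ W = 0, so Q = ΔU = nCᵥΔT with Cᵥ = 3R/2 = 12.47 J/(mol·K).
At constant V, T₂/T₁ = P₂/P₁ ⇒ ΔT = T₁(P₂/P₁ − 1) = 268·(1510/964 − 1) = 151.8 K.
ΔU = (2.99)(12.47)(151.8) = 5660 J.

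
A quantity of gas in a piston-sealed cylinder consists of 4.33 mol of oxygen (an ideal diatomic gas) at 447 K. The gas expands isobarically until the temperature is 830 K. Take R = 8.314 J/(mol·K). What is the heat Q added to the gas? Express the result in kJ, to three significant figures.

Q ≈ 48.3 kJ

Isobaric: W = nRΔT = (4.33)(8.314)(383) = 13788 J.
ΔU = nCᵥΔT with Cᵥ = 5R/2: ΔU = (4.33)(20.79)(383) = 34470 J.
Q = ΔU + W = 34470 + 13788 = 48257 J.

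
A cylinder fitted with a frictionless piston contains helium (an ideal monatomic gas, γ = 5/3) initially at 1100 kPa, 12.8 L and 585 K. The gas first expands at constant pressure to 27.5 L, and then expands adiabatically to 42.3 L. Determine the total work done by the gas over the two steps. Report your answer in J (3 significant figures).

Step 1 (isobaric): W = PΔV = (1100 kPa)(27.5 − 12.8 L) = 16170 J.
After step 1: P = 1100 kPa, V = 27.5 L, T = 1257 K.
Step 2 (adiabatic): W = (P₁V₁ − P₂V₂)/(γ−1) = (30250 − 22701)/0.667 = 11323 J.
W_total = 16170 + 11323 = 27493 J.

W_total ≈ 27500 J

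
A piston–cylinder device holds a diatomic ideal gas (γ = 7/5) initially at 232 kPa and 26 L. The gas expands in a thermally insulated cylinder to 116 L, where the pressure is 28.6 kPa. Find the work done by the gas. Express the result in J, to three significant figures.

W ≈ 6790 J

Adiabatic: W = (P₁V₁ − P₂V₂)/(γ − 1) with γ = 7/5.
P₁V₁ = 6032 J, P₂V₂ = 3318 J.
W = (6032 − 3318) / 0.4 = 6786 J.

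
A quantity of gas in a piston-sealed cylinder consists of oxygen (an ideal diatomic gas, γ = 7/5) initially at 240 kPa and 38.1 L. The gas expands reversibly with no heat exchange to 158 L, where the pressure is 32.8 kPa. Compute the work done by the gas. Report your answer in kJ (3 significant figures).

W ≈ 9.90 kJ

Adiabatic: W = (P₁V₁ − P₂V₂)/(γ − 1) with γ = 7/5.
P₁V₁ = 9144 J, P₂V₂ = 5182 J.
W = (9144 − 5182) / 0.4 = 9904 J.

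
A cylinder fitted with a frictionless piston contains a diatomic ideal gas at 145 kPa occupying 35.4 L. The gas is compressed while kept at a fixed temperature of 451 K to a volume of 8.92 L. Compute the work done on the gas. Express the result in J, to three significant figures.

Isothermal: W = nRT ln(V₂/V₁) = P₁V₁ ln(V₂/V₁).
P₁V₁ = (145 kPa)(35.4 L) = 5133 J.
W = 5133 × ln(8.92/35.4) = 5133 × -1.378
W_by_gas = -7075 J; work on gas = −W_by = 7075 J.

W ≈ 7080 J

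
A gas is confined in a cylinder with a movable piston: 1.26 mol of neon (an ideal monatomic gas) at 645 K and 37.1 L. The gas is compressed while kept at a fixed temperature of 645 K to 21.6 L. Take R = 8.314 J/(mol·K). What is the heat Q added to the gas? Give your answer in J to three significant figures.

Isothermal ⇒ ΔU = 0, so Q = W = nRT ln(V₂/V₁).
Q = (1.26)(8.314)(645) ln(21.6/37.1) = 6757 × -0.5409 = -3655 J.

Q ≈ -3650 J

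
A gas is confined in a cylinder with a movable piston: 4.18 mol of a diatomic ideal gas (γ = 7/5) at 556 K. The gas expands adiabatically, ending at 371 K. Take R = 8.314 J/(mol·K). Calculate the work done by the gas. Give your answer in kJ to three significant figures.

Adiabatic ⇒ Q = 0, so W_by = −ΔU = nCᵥ(T₁ − T₂).
Cᵥ = 5R/2 = 20.79 J/(mol·K).
W = (4.18)(20.79)(556 − 371) = 16073 J.

W ≈ 16.1 kJ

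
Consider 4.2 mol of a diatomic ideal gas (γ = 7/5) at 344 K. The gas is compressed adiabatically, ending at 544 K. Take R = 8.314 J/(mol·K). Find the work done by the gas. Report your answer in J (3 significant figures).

W ≈ -17500 J

Adiabatic ⇒ Q = 0, so W_by = −ΔU = nCᵥ(T₁ − T₂).
Cᵥ = 5R/2 = 20.79 J/(mol·K).
W = (4.2)(20.79)(344 − 544) = -17459 J.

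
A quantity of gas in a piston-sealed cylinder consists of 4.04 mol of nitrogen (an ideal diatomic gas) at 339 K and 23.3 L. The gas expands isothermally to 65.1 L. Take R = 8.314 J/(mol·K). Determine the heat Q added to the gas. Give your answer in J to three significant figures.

Isothermal ⇒ ΔU = 0, so Q = W = nRT ln(V₂/V₁).
Q = (4.04)(8.314)(339) ln(65.1/23.3) = 11387 × 1.027 = 11699 J.

Q ≈ 11700 J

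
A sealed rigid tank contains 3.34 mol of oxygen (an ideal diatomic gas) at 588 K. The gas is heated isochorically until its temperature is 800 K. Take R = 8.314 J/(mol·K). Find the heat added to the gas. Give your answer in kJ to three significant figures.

Constant volume ⇒ W = 0, so Q = ΔU = nCᵥΔT with Cᵥ = 5R/2 = 20.79 J/(mol·K).
ΔU = (3.34)(20.79)(800 − 588) = 14717 J.

Q ≈ 14.7 kJ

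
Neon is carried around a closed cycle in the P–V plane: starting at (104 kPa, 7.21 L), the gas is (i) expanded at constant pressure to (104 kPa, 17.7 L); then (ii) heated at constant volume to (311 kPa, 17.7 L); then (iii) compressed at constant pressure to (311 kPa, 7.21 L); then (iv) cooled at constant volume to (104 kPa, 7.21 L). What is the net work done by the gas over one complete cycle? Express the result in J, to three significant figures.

Constant-volume legs do no work.
W(i) = (104)(17.7 − 7.21) = 1091 J; W(iii) = (311)(7.21 − 17.7) = -3262 J.
W_net = 1091 − 3262 = -2171 J (the counter-clockwise enclosed area).

W_net ≈ -2170 J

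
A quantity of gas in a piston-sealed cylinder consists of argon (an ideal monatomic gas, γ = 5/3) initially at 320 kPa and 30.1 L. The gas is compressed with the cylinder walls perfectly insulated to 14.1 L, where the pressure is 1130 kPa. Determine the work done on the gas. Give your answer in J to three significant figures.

W ≈ 9450 J

Adiabatic: W = (P₁V₁ − P₂V₂)/(γ − 1) with γ = 5/3.
P₁V₁ = 9632 J, P₂V₂ = 15933 J.
W = (9632 − 15933) / 0.6667 = -9451 J.
Work on gas = −W_by = 9451 J.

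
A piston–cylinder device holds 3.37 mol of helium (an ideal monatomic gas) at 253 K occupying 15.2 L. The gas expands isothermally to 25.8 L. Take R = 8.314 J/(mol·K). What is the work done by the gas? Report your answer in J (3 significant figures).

Isothermal: W = nRT ln(V₂/V₁).
W = (3.37)(8.314)(253) × ln(25.8/15.2)
  = 7089 × 0.5291
W_by_gas = 3750 J.

W ≈ 3750 J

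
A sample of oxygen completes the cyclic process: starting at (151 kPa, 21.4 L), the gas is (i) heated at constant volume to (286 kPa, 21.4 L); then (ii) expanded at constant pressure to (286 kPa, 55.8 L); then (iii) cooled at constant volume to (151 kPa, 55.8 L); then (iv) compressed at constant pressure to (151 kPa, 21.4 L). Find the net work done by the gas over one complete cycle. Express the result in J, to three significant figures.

W_net ≈ 4640 J

Constant-volume legs do no work.
W(ii) = (286)(55.8 − 21.4) = 9838 J; W(iv) = (151)(21.4 − 55.8) = -5194 J.
W_net = 9838 − 5194 = 4644 J (the clockwise enclosed area).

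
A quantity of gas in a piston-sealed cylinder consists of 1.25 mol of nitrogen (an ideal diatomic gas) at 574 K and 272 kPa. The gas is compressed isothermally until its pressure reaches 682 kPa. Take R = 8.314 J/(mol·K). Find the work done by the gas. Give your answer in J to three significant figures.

Isothermal process: W = nRT ln(V₂/V₁) = nRT ln(P₁/P₂).
W = (1.25)(8.314)(574) × ln(272/682)
  = 5965 × ln(0.3988) = 5965 × -0.9192
W_by_gas = -5483 J.

W ≈ -5480 J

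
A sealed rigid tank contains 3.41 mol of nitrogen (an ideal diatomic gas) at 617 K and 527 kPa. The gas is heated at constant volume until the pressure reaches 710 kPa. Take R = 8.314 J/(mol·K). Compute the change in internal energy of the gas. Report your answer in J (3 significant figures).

Constant volume ⇒ W = 0, so Q = ΔU = nCᵥΔT with Cᵥ = 5R/2 = 20.79 J/(mol·K).
At constant V, T₂/T₁ = P₂/P₁ ⇒ ΔT = T₁(P₂/P₁ − 1) = 617·(710/527 − 1) = 214.3 K.
ΔU = (3.41)(20.79)(214.3) = 15186 J.

ΔU ≈ 15200 J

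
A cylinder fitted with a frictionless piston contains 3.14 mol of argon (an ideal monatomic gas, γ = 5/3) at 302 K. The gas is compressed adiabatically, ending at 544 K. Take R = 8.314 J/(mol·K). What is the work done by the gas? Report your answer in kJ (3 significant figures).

Adiabatic ⇒ Q = 0, so W_by = −ΔU = nCᵥ(T₁ − T₂).
Cᵥ = 3R/2 = 12.47 J/(mol·K).
W = (3.14)(12.47)(302 − 544) = -9476 J.

W ≈ -9.48 kJ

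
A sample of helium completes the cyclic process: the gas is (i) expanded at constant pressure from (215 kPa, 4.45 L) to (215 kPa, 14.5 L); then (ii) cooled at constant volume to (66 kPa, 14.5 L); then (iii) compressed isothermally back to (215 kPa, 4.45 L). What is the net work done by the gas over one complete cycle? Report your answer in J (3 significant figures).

Leg (i): W = PΔV = (215)(14.5 − 4.45) = 2161 J.
Leg (ii): W = 0.
Leg (iii): W = PᵢVᵢ ln(V_f/Vᵢ) = (957) ln(4.45/14.5) = -1130 J.
W_net = 2161 − 1130 = 1030 J.

W_net ≈ 1030 J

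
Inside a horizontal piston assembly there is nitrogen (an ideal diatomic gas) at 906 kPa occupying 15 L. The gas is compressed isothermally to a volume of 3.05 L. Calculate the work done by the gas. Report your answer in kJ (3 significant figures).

W ≈ -21.6 kJ

Isothermal: W = nRT ln(V₂/V₁) = P₁V₁ ln(V₂/V₁).
P₁V₁ = (906 kPa)(15 L) = 13590 J.
W = 13590 × ln(3.05/15) = 13590 × -1.593
W_by_gas = -21648 J.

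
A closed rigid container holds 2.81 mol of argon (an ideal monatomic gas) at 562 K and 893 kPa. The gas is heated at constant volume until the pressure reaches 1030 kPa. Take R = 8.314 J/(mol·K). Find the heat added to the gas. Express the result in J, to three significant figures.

Q ≈ 3020 J

Constant volume ⇒ W = 0, so Q = ΔU = nCᵥΔT with Cᵥ = 3R/2 = 12.47 J/(mol·K).
At constant V, T₂/T₁ = P₂/P₁ ⇒ ΔT = T₁(P₂/P₁ − 1) = 562·(1030/893 − 1) = 86.22 K.
ΔU = (2.81)(12.47)(86.22) = 3021 J.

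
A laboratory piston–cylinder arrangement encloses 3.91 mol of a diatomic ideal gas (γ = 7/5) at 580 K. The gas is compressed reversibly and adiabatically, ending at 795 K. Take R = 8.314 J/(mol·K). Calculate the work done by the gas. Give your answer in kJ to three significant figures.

W ≈ -17.5 kJ

Adiabatic ⇒ Q = 0, so W_by = −ΔU = nCᵥ(T₁ − T₂).
Cᵥ = 5R/2 = 20.79 J/(mol·K).
W = (3.91)(20.79)(580 − 795) = -17473 J.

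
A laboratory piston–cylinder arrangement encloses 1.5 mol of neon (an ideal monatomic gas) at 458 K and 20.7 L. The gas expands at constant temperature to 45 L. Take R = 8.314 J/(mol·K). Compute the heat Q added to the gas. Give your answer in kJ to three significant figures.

Isothermal ⇒ ΔU = 0, so Q = W = nRT ln(V₂/V₁).
Q = (1.5)(8.314)(458) ln(45/20.7) = 5712 × 0.7765 = 4435 J.

Q ≈ 4.44 kJ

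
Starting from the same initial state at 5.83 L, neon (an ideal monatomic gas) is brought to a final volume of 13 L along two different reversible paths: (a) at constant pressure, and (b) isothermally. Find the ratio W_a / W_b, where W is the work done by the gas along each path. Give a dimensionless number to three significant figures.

Path (a) isobaric: W = P₁(V₂ − V₁) → W_a/(P₁V₁) = 1.23.
Path (b) isothermal: W = P₁V₁ ln(V₂/V₁) → W_b/(P₁V₁) = 0.8019.
W_a / W_b = 1.23 / 0.8019 = 1.534.

W_a / W_b ≈ 1.53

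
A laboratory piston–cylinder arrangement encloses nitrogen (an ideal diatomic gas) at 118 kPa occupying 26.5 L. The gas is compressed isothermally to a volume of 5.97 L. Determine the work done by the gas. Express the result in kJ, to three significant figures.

Isothermal: W = nRT ln(V₂/V₁) = P₁V₁ ln(V₂/V₁).
P₁V₁ = (118 kPa)(26.5 L) = 3127 J.
W = 3127 × ln(5.97/26.5) = 3127 × -1.49
W_by_gas = -4660 J.

W ≈ -4.66 kJ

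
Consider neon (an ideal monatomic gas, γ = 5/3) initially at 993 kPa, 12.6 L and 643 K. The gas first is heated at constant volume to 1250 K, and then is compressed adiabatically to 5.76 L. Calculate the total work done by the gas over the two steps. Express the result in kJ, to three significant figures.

Step 1 (isochoric): W = 0 (constant volume).
After step 1: P = 1930 kPa (V unchanged).
Step 2 (adiabatic): W = (P₁V₁ − P₂V₂)/(γ−1) = (24323 − 40987)/0.667 = -24997 J.
W_total = 0 − 24997 = -24997 J.

W_total ≈ -25.0 kJ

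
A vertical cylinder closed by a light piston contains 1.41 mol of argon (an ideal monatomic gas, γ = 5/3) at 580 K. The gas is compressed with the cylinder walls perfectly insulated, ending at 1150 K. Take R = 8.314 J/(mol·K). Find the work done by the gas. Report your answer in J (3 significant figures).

W ≈ -10000 J

Adiabatic ⇒ Q = 0, so W_by = −ΔU = nCᵥ(T₁ − T₂).
Cᵥ = 3R/2 = 12.47 J/(mol·K).
W = (1.41)(12.47)(580 − 1150) = -10023 J.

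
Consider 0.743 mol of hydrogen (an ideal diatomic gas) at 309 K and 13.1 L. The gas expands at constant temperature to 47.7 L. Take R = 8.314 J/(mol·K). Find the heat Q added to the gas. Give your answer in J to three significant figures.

Q ≈ 2470 J

Isothermal ⇒ ΔU = 0, so Q = W = nRT ln(V₂/V₁).
Q = (0.743)(8.314)(309) ln(47.7/13.1) = 1909 × 1.292 = 2467 J.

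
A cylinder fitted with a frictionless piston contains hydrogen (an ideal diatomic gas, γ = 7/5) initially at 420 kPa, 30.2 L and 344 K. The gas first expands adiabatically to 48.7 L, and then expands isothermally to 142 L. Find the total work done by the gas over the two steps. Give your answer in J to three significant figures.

Step 1 (adiabatic): W = (P₁V₁ − P₂V₂)/(γ−1) = (12684 − 10477)/0.4 = 5517 J.
After step 1: P = 215.1 kPa, V = 48.7 L, T = 284.2 K.
Step 2 (isothermal): W = P₁V₁ ln(V₂/V₁) = (10477) ln(142/48.7) = 11212 J.
W_total = 5517 + 11212 = 16729 J.

W_total ≈ 16700 J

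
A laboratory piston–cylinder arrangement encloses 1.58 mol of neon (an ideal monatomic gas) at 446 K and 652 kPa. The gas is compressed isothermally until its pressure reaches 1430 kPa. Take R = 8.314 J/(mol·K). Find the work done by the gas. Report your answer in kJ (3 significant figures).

Isothermal process: W = nRT ln(V₂/V₁) = nRT ln(P₁/P₂).
W = (1.58)(8.314)(446) × ln(652/1430)
  = 5859 × ln(0.4559) = 5859 × -0.7854
W_by_gas = -4601 J.

W ≈ -4.60 kJ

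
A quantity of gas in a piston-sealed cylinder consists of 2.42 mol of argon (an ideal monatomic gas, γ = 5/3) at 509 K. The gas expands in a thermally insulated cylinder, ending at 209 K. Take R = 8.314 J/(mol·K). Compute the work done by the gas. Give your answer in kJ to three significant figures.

W ≈ 9.05 kJ

Adiabatic ⇒ Q = 0, so W_by = −ΔU = nCᵥ(T₁ − T₂).
Cᵥ = 3R/2 = 12.47 J/(mol·K).
W = (2.42)(12.47)(509 − 209) = 9054 J.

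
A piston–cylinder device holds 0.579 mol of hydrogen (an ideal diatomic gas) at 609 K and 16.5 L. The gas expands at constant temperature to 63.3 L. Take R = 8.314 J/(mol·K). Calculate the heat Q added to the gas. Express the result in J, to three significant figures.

Q ≈ 3940 J

Isothermal ⇒ ΔU = 0, so Q = W = nRT ln(V₂/V₁).
Q = (0.579)(8.314)(609) ln(63.3/16.5) = 2932 × 1.345 = 3942 J.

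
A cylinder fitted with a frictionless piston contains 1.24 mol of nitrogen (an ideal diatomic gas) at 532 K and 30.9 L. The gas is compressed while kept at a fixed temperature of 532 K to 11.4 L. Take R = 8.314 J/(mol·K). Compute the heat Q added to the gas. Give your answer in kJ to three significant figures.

Q ≈ -5.47 kJ

Isothermal ⇒ ΔU = 0, so Q = W = nRT ln(V₂/V₁).
Q = (1.24)(8.314)(532) ln(11.4/30.9) = 5485 × -0.9971 = -5469 J.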